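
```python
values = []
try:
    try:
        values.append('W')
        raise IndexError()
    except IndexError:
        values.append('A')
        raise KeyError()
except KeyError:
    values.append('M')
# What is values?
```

Step-by-step execution trace:
1. Inner try: `values.append('W')` → values = ['W'].
2. `raise IndexError()` raises IndexError.
3. Inner `except IndexError` matches → `values.append('A')` → values = ['W', 'A'].
4. `raise KeyError()` raises KeyError; propagates to outer try.
5. Outer `except KeyError` matches → `values.append('M')` → values = ['W', 'A', 'M'].
Result: ['W', 'A', 'M']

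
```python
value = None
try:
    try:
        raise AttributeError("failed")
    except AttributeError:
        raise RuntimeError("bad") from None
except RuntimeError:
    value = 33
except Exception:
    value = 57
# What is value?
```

Step-by-step execution trace:
1. Inner try raises AttributeError; inner `except AttributeError` catches it.
2. `raise RuntimeError(...) from None` raises RuntimeError (from None suppresses __context__, but the active exception is still RuntimeError).
3. Outer `except RuntimeError` matches → value = 33.
4. `except Exception` is not reached.
Result: 33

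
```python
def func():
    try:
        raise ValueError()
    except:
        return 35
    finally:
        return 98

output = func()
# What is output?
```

Step-by-step execution trace:
1. `func()` enters try: `raise ValueError()` raises ValueError.
2. bare `except` matches → `return 35` sets pending return value 35.
3. Before returning, `finally: return 98` runs and overrides the pending return.
4. func() returns 98 → output = 98.
Result: 98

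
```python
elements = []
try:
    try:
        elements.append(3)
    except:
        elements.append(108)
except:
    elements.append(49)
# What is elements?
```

Step-by-step execution trace:
1. Inner try: `elements.append(3)` → elements = [3]. No exception raised.
2. Inner `except` is skipped.
3. Inner try completes normally; outer `except` is skipped.
Result: [3]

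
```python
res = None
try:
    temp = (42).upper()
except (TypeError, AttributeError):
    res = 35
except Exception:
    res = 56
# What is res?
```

Step-by-step execution trace:
1. `temp = (42).upper()` raises AttributeError.
2. `except (TypeError, AttributeError)` matches (AttributeError is in the tuple) → res = 35.
3. `except Exception` is not reached.
Result: 35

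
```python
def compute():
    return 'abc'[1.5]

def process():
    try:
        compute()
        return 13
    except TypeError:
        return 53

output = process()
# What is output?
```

Step-by-step execution trace:
1. `process()` calls `compute()`.
2. `compute()` evaluates `'abc'[1.5]`, which raises TypeError; it propagates to the caller.
3. `return 13` is not reached.
4. `except TypeError` in process matches → returns 53.
5. output = 53.
Result: 53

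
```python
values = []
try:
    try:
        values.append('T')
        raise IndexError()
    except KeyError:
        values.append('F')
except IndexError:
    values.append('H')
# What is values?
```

Step-by-step execution trace:
1. Inner try: `values.append('T')` → values = ['T'].
2. `raise IndexError()` raises IndexError.
3. Inner `except KeyError` does not match IndexError; exception propagates to outer try.
4. Outer `except IndexError` matches → `values.append('H')` → values = ['T', 'H'].
Result: ['T', 'H']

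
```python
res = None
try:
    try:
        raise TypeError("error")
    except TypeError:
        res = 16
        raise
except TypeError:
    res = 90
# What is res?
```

Step-by-step execution trace:
1. Inner try: `raise TypeError("error")` raises TypeError.
2. Inner `except TypeError` matches → res = 16.
3. bare `raise` re-raises the same TypeError.
4. Outer `except TypeError` matches → res = 90.
Result: 90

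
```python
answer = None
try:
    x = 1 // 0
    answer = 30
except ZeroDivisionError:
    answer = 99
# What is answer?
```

Step-by-step execution trace:
1. `x = 1 // 0` raises ZeroDivisionError.
2. `answer = 30` is not reached.
3. `except ZeroDivisionError` matches → answer = 99.
Result: 99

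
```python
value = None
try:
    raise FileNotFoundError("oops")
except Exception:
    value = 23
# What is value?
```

Step-by-step execution trace:
1. `raise FileNotFoundError(...)` raises FileNotFoundError.
2. `except Exception` matches (FileNotFoundError is a subclass of Exception) → value = 23.
Result: 23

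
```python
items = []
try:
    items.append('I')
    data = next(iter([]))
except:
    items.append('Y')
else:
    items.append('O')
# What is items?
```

Step-by-step execution trace:
1. try: `items.append('I')` → items = ['I'].
2. `data = next(iter([]))` raises StopIteration.
3. bare `except` matches → `items.append('Y')` → items = ['I', 'Y'].
4. `else` is skipped (an exception was raised).
Result: ['I', 'Y']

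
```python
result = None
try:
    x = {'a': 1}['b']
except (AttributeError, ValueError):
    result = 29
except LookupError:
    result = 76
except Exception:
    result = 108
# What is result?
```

Step-by-step execution trace:
1. `x = {'a': 1}['b']` raises KeyError.
2. `except (AttributeError, ValueError)` does not match KeyError; skipped.
3. `except LookupError` matches (KeyError is a subclass of LookupError) → result = 76.
4. `except Exception` is not reached.
Result: 76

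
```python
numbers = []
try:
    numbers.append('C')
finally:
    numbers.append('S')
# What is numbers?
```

Step-by-step execution trace:
1. try: `numbers.append('C')` → numbers = ['C'].
2. The try body completes without raising.
3. finally always runs: `numbers.append('S')` → numbers = ['C', 'S'].
Result: ['C', 'S']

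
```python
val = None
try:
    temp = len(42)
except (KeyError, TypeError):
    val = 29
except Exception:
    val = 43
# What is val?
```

Step-by-step execution trace:
1. `temp = len(42)` raises TypeError.
2. `except (KeyError, TypeError)` matches (TypeError is in the tuple) → val = 29.
3. `except Exception` is not reached.
Result: 29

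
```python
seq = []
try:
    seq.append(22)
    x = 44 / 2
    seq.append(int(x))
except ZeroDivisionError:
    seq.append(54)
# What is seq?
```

Step-by-step execution trace:
1. try: `seq.append(22)` → seq = [22].
2. `x = 44 / 2` → x = 22.0. No exception raised.
3. `seq.append(int(x))` → seq = [22, 22].
4. `except ZeroDivisionError` is skipped (no exception was raised).
Result: [22, 22]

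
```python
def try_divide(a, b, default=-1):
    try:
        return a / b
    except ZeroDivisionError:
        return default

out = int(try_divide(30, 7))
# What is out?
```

Step-by-step execution trace:
1. `try_divide(30, 7)` enters try: `return 30 / 7` → returns 4.285714285714286. No exception raised.
2. `except ZeroDivisionError` is skipped.
3. `int(4.285714285714286)` → 4 → out = 4.
Result: 4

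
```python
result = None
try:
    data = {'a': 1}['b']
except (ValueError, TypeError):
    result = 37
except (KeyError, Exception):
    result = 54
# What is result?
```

Step-by-step execution trace:
1. `data = {'a': 1}['b']` raises KeyError.
2. `except (ValueError, TypeError)` does not match KeyError; skipped.
3. `except (KeyError, Exception)` matches (KeyError is in the tuple) → result = 54.
Result: 54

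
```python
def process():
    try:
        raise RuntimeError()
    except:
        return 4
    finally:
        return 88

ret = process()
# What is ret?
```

Step-by-step execution trace:
1. `process()` enters try: `raise RuntimeError()` raises RuntimeError.
2. bare `except` matches → `return 4` sets pending return value 4.
3. Before returning, `finally: return 88` runs and overrides the pending return.
4. process() returns 88 → ret = 88.
Result: 88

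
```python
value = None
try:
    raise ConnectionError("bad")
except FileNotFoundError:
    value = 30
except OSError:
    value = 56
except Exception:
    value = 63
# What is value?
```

Step-by-step execution trace:
1. `raise ConnectionError(...)` raises ConnectionError.
2. `except FileNotFoundError` does not match (ConnectionError is not a subclass of FileNotFoundError); skipped.
3. `except OSError` matches (ConnectionError is a subclass of OSError) → value = 56.
4. `except Exception` is not reached.
Result: 56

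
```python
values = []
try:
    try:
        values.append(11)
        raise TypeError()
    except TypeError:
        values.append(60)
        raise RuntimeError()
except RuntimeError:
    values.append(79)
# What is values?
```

Step-by-step execution trace:
1. Inner try: `values.append(11)` → values = [11].
2. `raise TypeError()` raises TypeError.
3. Inner `except TypeError` matches → `values.append(60)` → values = [11, 60].
4. `raise RuntimeError()` raises RuntimeError; propagates to outer try.
5. Outer `except RuntimeError` matches → `values.append(79)` → values = [11, 60, 79].
Result: [11, 60, 79]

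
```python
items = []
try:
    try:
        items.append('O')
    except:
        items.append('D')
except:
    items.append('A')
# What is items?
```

Step-by-step execution trace:
1. Inner try: `items.append('O')` → items = ['O']. No exception raised.
2. Inner `except` is skipped.
3. Inner try completes normally; outer `except` is skipped.
Result: ['O']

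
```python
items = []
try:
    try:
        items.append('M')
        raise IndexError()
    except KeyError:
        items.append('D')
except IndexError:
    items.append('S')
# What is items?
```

Step-by-step execution trace:
1. Inner try: `items.append('M')` → items = ['M'].
2. `raise IndexError()` raises IndexError.
3. Inner `except KeyError` does not match IndexError; exception propagates to outer try.
4. Outer `except IndexError` matches → `items.append('S')` → items = ['M', 'S'].
Result: ['M', 'S']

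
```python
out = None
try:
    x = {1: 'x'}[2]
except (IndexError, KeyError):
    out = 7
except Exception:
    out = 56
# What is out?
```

Step-by-step execution trace:
1. `x = {1: 'x'}[2]` raises KeyError.
2. `except (IndexError, KeyError)` matches (KeyError is in the tuple) → out = 7.
3. `except Exception` is not reached.
Result: 7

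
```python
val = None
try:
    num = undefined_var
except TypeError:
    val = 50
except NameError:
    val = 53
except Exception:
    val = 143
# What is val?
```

Step-by-step execution trace:
1. `num = undefined_var` raises NameError.
2. `except TypeError` does not match NameError; skipped.
3. `except NameError` matches → val = 53.
4. Remaining except clauses are skipped.
Result: 53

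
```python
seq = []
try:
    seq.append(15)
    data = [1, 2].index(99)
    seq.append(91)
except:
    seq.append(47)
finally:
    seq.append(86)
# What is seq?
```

Step-by-step execution trace:
1. try: `seq.append(15)` → seq = [15].
2. `data = [1, 2].index(99)` raises ValueError; `seq.append(91)` is not reached.
3. bare `except` matches → `seq.append(47)` → seq = [15, 47].
4. finally always runs: `seq.append(86)` → seq = [15, 47, 86].
Result: [15, 47, 86]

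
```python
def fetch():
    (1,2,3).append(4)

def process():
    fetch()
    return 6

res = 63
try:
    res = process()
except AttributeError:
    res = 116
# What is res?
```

Step-by-step execution trace:
1. res starts at 63.
2. try: `process()` calls `fetch()`.
3. `fetch()` evaluates `(1,2,3).append(4)`, which raises AttributeError; it propagates through process (uncaught).
4. `return 6` in process is not reached; the assignment to res does not complete.
5. `except AttributeError` matches → res = 116.
Result: 116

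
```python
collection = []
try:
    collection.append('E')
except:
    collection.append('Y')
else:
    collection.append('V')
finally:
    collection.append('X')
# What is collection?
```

Step-by-step execution trace:
1. try: `collection.append('E')` → collection = ['E']. No exception raised.
2. `except` is skipped.
3. `else` runs: `collection.append('V')` → collection = ['E', 'V'].
4. `finally` always runs: `collection.append('X')` → collection = ['E', 'V', 'X'].
Result: ['E', 'V', 'X']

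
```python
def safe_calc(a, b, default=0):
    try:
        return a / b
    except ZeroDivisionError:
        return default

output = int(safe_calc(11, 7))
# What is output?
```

Step-by-step execution trace:
1. `safe_calc(11, 7)` enters try: `return 11 / 7` → returns 1.5714285714285714. No exception raised.
2. `except ZeroDivisionError` is skipped.
3. `int(1.5714285714285714)` → 1 → output = 1.
Result: 1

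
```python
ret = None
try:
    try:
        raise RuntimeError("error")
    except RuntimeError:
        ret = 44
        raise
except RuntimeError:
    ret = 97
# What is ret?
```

Step-by-step execution trace:
1. Inner try: `raise RuntimeError("error")` raises RuntimeError.
2. Inner `except RuntimeError` matches → ret = 44.
3. bare `raise` re-raises the same RuntimeError.
4. Outer `except RuntimeError` matches → ret = 97.
Result: 97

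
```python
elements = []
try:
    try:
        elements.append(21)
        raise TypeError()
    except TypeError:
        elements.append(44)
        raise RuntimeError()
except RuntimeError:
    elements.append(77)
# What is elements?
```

Step-by-step execution trace:
1. Inner try: `elements.append(21)` → elements = [21].
2. `raise TypeError()` raises TypeError.
3. Inner `except TypeError` matches → `elements.append(44)` → elements = [21, 44].
4. `raise RuntimeError()` raises RuntimeError; propagates to outer try.
5. Outer `except RuntimeError` matches → `elements.append(77)` → elements = [21, 44, 77].
Result: [21, 44, 77]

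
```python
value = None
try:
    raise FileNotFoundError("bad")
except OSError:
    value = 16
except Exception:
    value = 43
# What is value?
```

Step-by-step execution trace:
1. `raise FileNotFoundError(...)` raises FileNotFoundError.
2. `except OSError` matches (FileNotFoundError is a subclass of OSError) → value = 16.
3. `except Exception` is not reached.
Result: 16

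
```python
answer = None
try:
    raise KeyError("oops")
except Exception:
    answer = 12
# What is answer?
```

Step-by-step execution trace:
1. `raise KeyError(...)` raises KeyError.
2. `except Exception` matches (KeyError is a subclass of Exception) → answer = 12.
Result: 12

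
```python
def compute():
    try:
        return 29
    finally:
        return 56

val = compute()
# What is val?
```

Step-by-step execution trace:
1. `compute()` enters try: `return 29` sets pending return value 29.
2. Before returning, `finally: return 56` runs and overrides the pending return.
3. compute() returns 56 → val = 56.
Result: 56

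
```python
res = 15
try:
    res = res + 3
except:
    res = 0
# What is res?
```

Step-by-step execution trace:
1. res starts at 15.
2. try: `res = res + 3` → res = 18. No exception raised.
3. `except` is skipped.
Result: 18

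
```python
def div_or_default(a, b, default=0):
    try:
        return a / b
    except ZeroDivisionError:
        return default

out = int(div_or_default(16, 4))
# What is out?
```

Step-by-step execution trace:
1. `div_or_default(16, 4)` enters try: `return 16 / 4` → returns 4.0. No exception raised.
2. `except ZeroDivisionError` is skipped.
3. `int(4.0)` → 4 → out = 4.
Result: 4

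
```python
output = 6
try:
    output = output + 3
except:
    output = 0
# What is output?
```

Step-by-step execution trace:
1. output starts at 6.
2. try: `output = output + 3` → output = 9. No exception raised.
3. `except` is skipped.
Result: 9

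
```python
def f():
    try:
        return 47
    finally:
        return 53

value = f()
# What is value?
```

Step-by-step execution trace:
1. `f()` enters try: `return 47` sets pending return value 47.
2. Before returning, `finally: return 53` runs and overrides the pending return.
3. f() returns 53 → value = 53.
Result: 53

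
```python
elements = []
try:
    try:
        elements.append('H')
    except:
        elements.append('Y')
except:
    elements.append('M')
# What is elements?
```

Step-by-step execution trace:
1. Inner try: `elements.append('H')` → elements = ['H']. No exception raised.
2. Inner `except` is skipped.
3. Inner try completes normally; outer `except` is skipped.
Result: ['H']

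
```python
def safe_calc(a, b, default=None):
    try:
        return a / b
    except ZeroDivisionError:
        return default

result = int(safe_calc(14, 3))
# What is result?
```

Step-by-step execution trace:
1. `safe_calc(14, 3)` enters try: `return 14 / 3` → returns 4.666666666666667. No exception raised.
2. `except ZeroDivisionError` is skipped.
3. `int(4.666666666666667)` → 4 → result = 4.
Result: 4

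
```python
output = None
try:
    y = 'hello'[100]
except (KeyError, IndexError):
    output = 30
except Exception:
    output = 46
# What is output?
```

Step-by-step execution trace:
1. `y = 'hello'[100]` raises IndexError.
2. `except (KeyError, IndexError)` matches (IndexError is in the tuple) → output = 30.
3. `except Exception` is not reached.
Result: 30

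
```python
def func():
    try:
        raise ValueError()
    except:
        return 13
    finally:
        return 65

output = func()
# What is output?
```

Step-by-step execution trace:
1. `func()` enters try: `raise ValueError()` raises ValueError.
2. bare `except` matches → `return 13` sets pending return value 13.
3. Before returning, `finally: return 65` runs and overrides the pending return.
4. func() returns 65 → output = 65.
Result: 65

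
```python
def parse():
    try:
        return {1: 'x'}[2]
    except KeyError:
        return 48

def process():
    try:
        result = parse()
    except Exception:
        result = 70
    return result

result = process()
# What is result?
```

Step-by-step execution trace:
1. `process()` calls `parse()`.
2. In parse: `{1: 'x'}[2]` raises KeyError; `except KeyError` catches it → returns 48.
3. In process: `result = parse()` → result = 48. No exception reaches process.
4. `except Exception` is skipped; process returns 48.
5. result = 48.
Result: 48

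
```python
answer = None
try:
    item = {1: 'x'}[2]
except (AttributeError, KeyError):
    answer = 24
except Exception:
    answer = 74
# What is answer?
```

Step-by-step execution trace:
1. `item = {1: 'x'}[2]` raises KeyError.
2. `except (AttributeError, KeyError)` matches (KeyError is in the tuple) → answer = 24.
3. `except Exception` is not reached.
Result: 24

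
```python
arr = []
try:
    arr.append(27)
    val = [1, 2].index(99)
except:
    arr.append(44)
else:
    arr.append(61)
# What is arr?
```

Step-by-step execution trace:
1. try: `arr.append(27)` → arr = [27].
2. `val = [1, 2].index(99)` raises ValueError.
3. bare `except` matches → `arr.append(44)` → arr = [27, 44].
4. `else` is skipped (an exception was raised).
Result: [27, 44]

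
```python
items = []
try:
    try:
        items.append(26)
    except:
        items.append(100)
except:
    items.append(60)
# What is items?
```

Step-by-step execution trace:
1. Inner try: `items.append(26)` → items = [26]. No exception raised.
2. Inner `except` is skipped.
3. Inner try completes normally; outer `except` is skipped.
Result: [26]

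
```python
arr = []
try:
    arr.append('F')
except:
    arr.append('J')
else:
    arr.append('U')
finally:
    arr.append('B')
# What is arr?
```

Step-by-step execution trace:
1. try: `arr.append('F')` → arr = ['F']. No exception raised.
2. `except` is skipped.
3. `else` runs: `arr.append('U')` → arr = ['F', 'U'].
4. `finally` always runs: `arr.append('B')` → arr = ['F', 'U', 'B'].
Result: ['F', 'U', 'B']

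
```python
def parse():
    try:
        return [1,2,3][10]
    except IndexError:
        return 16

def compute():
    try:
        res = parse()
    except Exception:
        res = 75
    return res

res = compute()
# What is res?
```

Step-by-step execution trace:
1. `compute()` calls `parse()`.
2. In parse: `[1,2,3][10]` raises IndexError; `except IndexError` catches it → returns 16.
3. In compute: `res = parse()` → res = 16. No exception reaches compute.
4. `except Exception` is skipped; compute returns 16.
5. res = 16.
Result: 16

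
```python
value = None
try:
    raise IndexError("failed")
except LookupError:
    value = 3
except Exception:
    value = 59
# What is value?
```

Step-by-step execution trace:
1. `raise IndexError(...)` raises IndexError.
2. `except LookupError` matches (IndexError is a subclass of LookupError) → value = 3.
3. `except Exception` is not reached.
Result: 3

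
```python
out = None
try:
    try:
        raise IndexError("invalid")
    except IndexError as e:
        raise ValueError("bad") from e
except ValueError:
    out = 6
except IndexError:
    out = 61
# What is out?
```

Step-by-step execution trace:
1. Inner try raises IndexError; inner `except IndexError as e` catches it.
2. `raise ValueError(...) from e` raises ValueError (IndexError is attached as __cause__, but only ValueError is active).
3. Outer `except ValueError` matches → out = 6.
4. `except IndexError` is not reached.
Result: 6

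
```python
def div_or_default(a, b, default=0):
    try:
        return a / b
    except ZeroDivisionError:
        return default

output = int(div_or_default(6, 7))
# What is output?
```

Step-by-step execution trace:
1. `div_or_default(6, 7)` enters try: `return 6 / 7` → returns 0.8571428571428571. No exception raised.
2. `except ZeroDivisionError` is skipped.
3. `int(0.8571428571428571)` → 0 → output = 0.
Result: 0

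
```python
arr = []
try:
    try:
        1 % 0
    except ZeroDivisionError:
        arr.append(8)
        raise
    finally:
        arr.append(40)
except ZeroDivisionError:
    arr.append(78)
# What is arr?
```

Step-by-step execution trace:
1. Inner try: `1 % 0` raises ZeroDivisionError.
2. Inner `except ZeroDivisionError` matches → `arr.append(8)` → arr = [8].
3. bare `raise` re-raises ZeroDivisionError.
4. Inner `finally` runs during unwinding: `arr.append(40)` → arr = [8, 40].
5. Outer `except ZeroDivisionError` matches → `arr.append(78)` → arr = [8, 40, 78].
Result: [8, 40, 78]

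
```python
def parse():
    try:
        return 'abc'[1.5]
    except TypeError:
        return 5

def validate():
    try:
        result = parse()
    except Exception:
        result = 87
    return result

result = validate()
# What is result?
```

Step-by-step execution trace:
1. `validate()` calls `parse()`.
2. In parse: `'abc'[1.5]` raises TypeError; `except TypeError` catches it → returns 5.
3. In validate: `result = parse()` → result = 5. No exception reaches validate.
4. `except Exception` is skipped; validate returns 5.
5. result = 5.
Result: 5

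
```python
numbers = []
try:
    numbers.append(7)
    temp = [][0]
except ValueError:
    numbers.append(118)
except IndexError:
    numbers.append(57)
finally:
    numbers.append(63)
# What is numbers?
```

Step-by-step execution trace:
1. try: `numbers.append(7)` → numbers = [7].
2. `temp = [][0]` raises IndexError.
3. `except ValueError` does not match IndexError; skipped.
4. `except IndexError` matches → `numbers.append(57)` → numbers = [7, 57].
5. finally always runs: `numbers.append(63)` → numbers = [7, 57, 63].
Result: [7, 57, 63]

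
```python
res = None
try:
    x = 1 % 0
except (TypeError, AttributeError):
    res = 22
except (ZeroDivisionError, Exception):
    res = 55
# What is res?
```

Step-by-step execution trace:
1. `x = 1 % 0` raises ZeroDivisionError.
2. `except (TypeError, AttributeError)` does not match ZeroDivisionError; skipped.
3. `except (ZeroDivisionError, Exception)` matches (ZeroDivisionError is in the tuple) → res = 55.
Result: 55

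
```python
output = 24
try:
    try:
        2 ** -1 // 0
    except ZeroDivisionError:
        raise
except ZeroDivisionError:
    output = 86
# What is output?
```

Step-by-step execution trace:
1. Inner try: `2 ** -1 // 0` raises ZeroDivisionError.
2. Inner `except ZeroDivisionError` matches; bare `raise` re-raises the same ZeroDivisionError.
3. Outer `except ZeroDivisionError` matches → output = 86.
Result: 86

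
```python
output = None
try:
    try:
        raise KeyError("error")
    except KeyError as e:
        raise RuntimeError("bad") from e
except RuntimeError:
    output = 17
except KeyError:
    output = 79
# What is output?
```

Step-by-step execution trace:
1. Inner try raises KeyError; inner `except KeyError as e` catches it.
2. `raise RuntimeError(...) from e` raises RuntimeError (KeyError is attached as __cause__, but only RuntimeError is active).
3. Outer `except RuntimeError` matches → output = 17.
4. `except KeyError` is not reached.
Result: 17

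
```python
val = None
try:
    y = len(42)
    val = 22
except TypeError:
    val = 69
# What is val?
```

Step-by-step execution trace:
1. `y = len(42)` raises TypeError.
2. `val = 22` is not reached.
3. `except TypeError` matches → val = 69.
Result: 69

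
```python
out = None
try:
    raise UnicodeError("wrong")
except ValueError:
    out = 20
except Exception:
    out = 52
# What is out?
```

Step-by-step execution trace:
1. `raise UnicodeError(...)` raises UnicodeError.
2. `except ValueError` matches (UnicodeError is a subclass of ValueError) → out = 20.
3. `except Exception` is not reached.
Result: 20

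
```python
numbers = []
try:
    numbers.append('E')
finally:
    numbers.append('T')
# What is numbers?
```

Step-by-step execution trace:
1. try: `numbers.append('E')` → numbers = ['E'].
2. The try body completes without raising.
3. finally always runs: `numbers.append('T')` → numbers = ['E', 'T'].
Result: ['E', 'T']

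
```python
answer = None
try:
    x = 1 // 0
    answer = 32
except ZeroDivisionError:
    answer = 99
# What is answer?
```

Step-by-step execution trace:
1. `x = 1 // 0` raises ZeroDivisionError.
2. `answer = 32` is not reached.
3. `except ZeroDivisionError` matches → answer = 99.
Result: 99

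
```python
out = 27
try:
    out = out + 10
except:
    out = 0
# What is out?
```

Step-by-step execution trace:
1. out starts at 27.
2. try: `out = out + 10` → out = 37. No exception raised.
3. `except` is skipped.
Result: 37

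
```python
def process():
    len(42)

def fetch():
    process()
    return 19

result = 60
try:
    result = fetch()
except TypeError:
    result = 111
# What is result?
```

Step-by-step execution trace:
1. result starts at 60.
2. try: `fetch()` calls `process()`.
3. `process()` evaluates `len(42)`, which raises TypeError; it propagates through fetch (uncaught).
4. `return 19` in fetch is not reached; the assignment to result does not complete.
5. `except TypeError` matches → result = 111.
Result: 111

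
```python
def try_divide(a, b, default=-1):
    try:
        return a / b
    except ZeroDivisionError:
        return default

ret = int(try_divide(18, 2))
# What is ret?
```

Step-by-step execution trace:
1. `try_divide(18, 2)` enters try: `return 18 / 2` → returns 9.0. No exception raised.
2. `except ZeroDivisionError` is skipped.
3. `int(9.0)` → 9 → ret = 9.
Result: 9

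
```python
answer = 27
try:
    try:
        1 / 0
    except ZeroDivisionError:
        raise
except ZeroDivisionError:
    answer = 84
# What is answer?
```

Step-by-step execution trace:
1. Inner try: `1 / 0` raises ZeroDivisionError.
2. Inner `except ZeroDivisionError` matches; bare `raise` re-raises the same ZeroDivisionError.
3. Outer `except ZeroDivisionError` matches → answer = 84.
Result: 84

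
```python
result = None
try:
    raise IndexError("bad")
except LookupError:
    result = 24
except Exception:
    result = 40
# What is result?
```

Step-by-step execution trace:
1. `raise IndexError(...)` raises IndexError.
2. `except LookupError` matches (IndexError is a subclass of LookupError) → result = 24.
3. `except Exception` is not reached.
Result: 24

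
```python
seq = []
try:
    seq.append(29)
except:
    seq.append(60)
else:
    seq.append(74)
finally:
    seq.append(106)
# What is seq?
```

Step-by-step execution trace:
1. try: `seq.append(29)` → seq = [29]. No exception raised.
2. `except` is skipped.
3. `else` runs: `seq.append(74)` → seq = [29, 74].
4. `finally` always runs: `seq.append(106)` → seq = [29, 74, 106].
Result: [29, 74, 106]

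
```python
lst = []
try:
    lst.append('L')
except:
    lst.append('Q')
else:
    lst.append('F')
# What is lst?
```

Step-by-step execution trace:
1. try: `lst.append('L')` → lst = ['L']. No exception raised.
2. `except` is skipped.
3. `else` runs (try completed without exception): `lst.append('F')` → lst = ['L', 'F'].
Result: ['L', 'F']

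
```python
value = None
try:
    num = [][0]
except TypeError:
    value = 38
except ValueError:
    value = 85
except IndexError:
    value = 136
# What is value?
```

Step-by-step execution trace:
1. `num = [][0]` raises IndexError.
2. `except TypeError` does not match IndexError; skipped.
3. `except ValueError` does not match IndexError; skipped.
4. `except IndexError` matches → value = 136.
Result: 136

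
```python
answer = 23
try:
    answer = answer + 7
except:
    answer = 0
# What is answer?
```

Step-by-step execution trace:
1. answer starts at 23.
2. try: `answer = answer + 7` → answer = 30. No exception raised.
3. `except` is skipped.
Result: 30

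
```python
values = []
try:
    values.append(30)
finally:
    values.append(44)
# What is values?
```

Step-by-step execution trace:
1. try: `values.append(30)` → values = [30].
2. The try body completes without raising.
3. finally always runs: `values.append(44)` → values = [30, 44].
Result: [30, 44]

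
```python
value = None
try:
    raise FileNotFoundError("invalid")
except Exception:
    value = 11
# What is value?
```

Step-by-step execution trace:
1. `raise FileNotFoundError(...)` raises FileNotFoundError.
2. `except Exception` matches (FileNotFoundError is a subclass of Exception) → value = 11.
Result: 11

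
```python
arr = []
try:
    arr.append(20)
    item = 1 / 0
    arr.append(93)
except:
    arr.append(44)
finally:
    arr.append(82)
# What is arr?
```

Step-by-step execution trace:
1. try: `arr.append(20)` → arr = [20].
2. `item = 1 / 0` raises ZeroDivisionError; `arr.append(93)` is not reached.
3. bare `except` matches → `arr.append(44)` → arr = [20, 44].
4. finally always runs: `arr.append(82)` → arr = [20, 44, 82].
Result: [20, 44, 82]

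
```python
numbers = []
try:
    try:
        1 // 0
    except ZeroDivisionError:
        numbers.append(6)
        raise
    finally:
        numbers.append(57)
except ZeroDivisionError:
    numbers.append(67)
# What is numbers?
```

Step-by-step execution trace:
1. Inner try: `1 // 0` raises ZeroDivisionError.
2. Inner `except ZeroDivisionError` matches → `numbers.append(6)` → numbers = [6].
3. bare `raise` re-raises ZeroDivisionError.
4. Inner `finally` runs during unwinding: `numbers.append(57)` → numbers = [6, 57].
5. Outer `except ZeroDivisionError` matches → `numbers.append(67)` → numbers = [6, 57, 67].
Result: [6, 57, 67]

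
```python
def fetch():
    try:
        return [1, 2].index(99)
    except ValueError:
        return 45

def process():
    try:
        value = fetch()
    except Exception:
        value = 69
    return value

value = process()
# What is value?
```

Step-by-step execution trace:
1. `process()` calls `fetch()`.
2. In fetch: `[1, 2].index(99)` raises ValueError; `except ValueError` catches it → returns 45.
3. In process: `value = fetch()` → value = 45. No exception reaches process.
4. `except Exception` is skipped; process returns 45.
5. value = 45.
Result: 45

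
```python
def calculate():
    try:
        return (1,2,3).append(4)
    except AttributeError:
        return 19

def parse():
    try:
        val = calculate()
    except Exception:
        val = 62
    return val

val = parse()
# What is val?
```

Step-by-step execution trace:
1. `parse()` calls `calculate()`.
2. In calculate: `(1,2,3).append(4)` raises AttributeError; `except AttributeError` catches it → returns 19.
3. In parse: `val = calculate()` → val = 19. No exception reaches parse.
4. `except Exception` is skipped; parse returns 19.
5. val = 19.
Result: 19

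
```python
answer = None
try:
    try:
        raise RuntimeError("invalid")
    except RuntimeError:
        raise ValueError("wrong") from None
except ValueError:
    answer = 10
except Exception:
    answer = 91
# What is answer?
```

Step-by-step execution trace:
1. Inner try raises RuntimeError; inner `except RuntimeError` catches it.
2. `raise ValueError(...) from None` raises ValueError (from None suppresses __context__, but the active exception is still ValueError).
3. Outer `except ValueError` matches → answer = 10.
4. `except Exception` is not reached.
Result: 10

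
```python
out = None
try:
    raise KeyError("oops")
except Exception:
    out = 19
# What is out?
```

Step-by-step execution trace:
1. `raise KeyError(...)` raises KeyError.
2. `except Exception` matches (KeyError is a subclass of Exception) → out = 19.
Result: 19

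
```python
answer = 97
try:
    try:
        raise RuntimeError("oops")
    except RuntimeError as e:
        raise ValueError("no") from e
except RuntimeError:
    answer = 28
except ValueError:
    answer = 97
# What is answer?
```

Step-by-step execution trace:
1. Inner try raises RuntimeError; inner `except RuntimeError as e` catches it.
2. `raise ValueError(...) from e` raises ValueError (RuntimeError is attached as __cause__, but only ValueError is active).
3. Outer `except RuntimeError` does not match ValueError; skipped.
4. Outer `except ValueError` matches → answer = 97.
Result: 97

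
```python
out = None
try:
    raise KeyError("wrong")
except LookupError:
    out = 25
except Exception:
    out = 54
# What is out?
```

Step-by-step execution trace:
1. `raise KeyError(...)` raises KeyError.
2. `except LookupError` matches (KeyError is a subclass of LookupError) → out = 25.
3. `except Exception` is not reached.
Result: 25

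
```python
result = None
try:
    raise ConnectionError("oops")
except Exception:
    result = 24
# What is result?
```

Step-by-step execution trace:
1. `raise ConnectionError(...)` raises ConnectionError.
2. `except Exception` matches (ConnectionError is a subclass of Exception) → result = 24.
Result: 24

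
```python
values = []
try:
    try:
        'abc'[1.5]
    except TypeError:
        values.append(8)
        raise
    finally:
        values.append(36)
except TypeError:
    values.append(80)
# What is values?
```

Step-by-step execution trace:
1. Inner try: `'abc'[1.5]` raises TypeError.
2. Inner `except TypeError` matches → `values.append(8)` → values = [8].
3. bare `raise` re-raises TypeError.
4. Inner `finally` runs during unwinding: `values.append(36)` → values = [8, 36].
5. Outer `except TypeError` matches → `values.append(80)` → values = [8, 36, 80].
Result: [8, 36, 80]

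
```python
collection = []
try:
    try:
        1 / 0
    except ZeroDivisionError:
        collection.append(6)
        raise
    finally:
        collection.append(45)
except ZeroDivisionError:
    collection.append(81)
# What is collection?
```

Step-by-step execution trace:
1. Inner try: `1 / 0` raises ZeroDivisionError.
2. Inner `except ZeroDivisionError` matches → `collection.append(6)` → collection = [6].
3. bare `raise` re-raises ZeroDivisionError.
4. Inner `finally` runs during unwinding: `collection.append(45)` → collection = [6, 45].
5. Outer `except ZeroDivisionError` matches → `collection.append(81)` → collection = [6, 45, 81].
Result: [6, 45, 81]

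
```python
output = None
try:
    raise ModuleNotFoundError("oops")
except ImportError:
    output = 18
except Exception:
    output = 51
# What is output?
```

Step-by-step execution trace:
1. `raise ModuleNotFoundError(...)` raises ModuleNotFoundError.
2. `except ImportError` matches (ModuleNotFoundError is a subclass of ImportError) → output = 18.
3. `except Exception` is not reached.
Result: 18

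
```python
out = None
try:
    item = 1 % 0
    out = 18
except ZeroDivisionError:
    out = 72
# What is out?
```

Step-by-step execution trace:
1. `item = 1 % 0` raises ZeroDivisionError.
2. `out = 18` is not reached.
3. `except ZeroDivisionError` matches → out = 72.
Result: 72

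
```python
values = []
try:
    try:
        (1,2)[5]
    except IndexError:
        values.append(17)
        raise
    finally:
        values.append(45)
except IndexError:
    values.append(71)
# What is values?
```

Step-by-step execution trace:
1. Inner try: `(1,2)[5]` raises IndexError.
2. Inner `except IndexError` matches → `values.append(17)` → values = [17].
3. bare `raise` re-raises IndexError.
4. Inner `finally` runs during unwinding: `values.append(45)` → values = [17, 45].
5. Outer `except IndexError` matches → `values.append(71)` → values = [17, 45, 71].
Result: [17, 45, 71]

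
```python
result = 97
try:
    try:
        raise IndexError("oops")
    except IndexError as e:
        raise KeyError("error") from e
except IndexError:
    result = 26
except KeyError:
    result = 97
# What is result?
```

Step-by-step execution trace:
1. Inner try raises IndexError; inner `except IndexError as e` catches it.
2. `raise KeyError(...) from e` raises KeyError (IndexError is attached as __cause__, but only KeyError is active).
3. Outer `except IndexError` does not match KeyError; skipped.
4. Outer `except KeyError` matches → result = 97.
Result: 97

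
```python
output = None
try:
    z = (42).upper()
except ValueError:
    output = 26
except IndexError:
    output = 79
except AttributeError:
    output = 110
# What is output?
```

Step-by-step execution trace:
1. `z = (42).upper()` raises AttributeError.
2. `except ValueError` does not match AttributeError; skipped.
3. `except IndexError` does not match AttributeError; skipped.
4. `except AttributeError` matches → output = 110.
Result: 110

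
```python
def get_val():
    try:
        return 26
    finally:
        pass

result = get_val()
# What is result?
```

Step-by-step execution trace:
1. `get_val()` enters try: `return 26` sets pending return value 26.
2. Before returning, `finally: pass` runs (no effect).
3. get_val() returns 26 → result = 26.
Result: 26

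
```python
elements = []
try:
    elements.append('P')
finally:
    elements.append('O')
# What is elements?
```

Step-by-step execution trace:
1. try: `elements.append('P')` → elements = ['P'].
2. The try body completes without raising.
3. finally always runs: `elements.append('O')` → elements = ['P', 'O'].
Result: ['P', 'O']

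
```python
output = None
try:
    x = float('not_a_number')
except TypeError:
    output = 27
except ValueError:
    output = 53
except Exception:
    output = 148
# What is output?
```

Step-by-step execution trace:
1. `x = float('not_a_number')` raises ValueError.
2. `except TypeError` does not match ValueError; skipped.
3. `except ValueError` matches → output = 53.
4. Remaining except clauses are skipped.
Result: 53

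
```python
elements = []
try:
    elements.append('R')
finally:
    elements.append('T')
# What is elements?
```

Step-by-step execution trace:
1. try: `elements.append('R')` → elements = ['R'].
2. The try body completes without raising.
3. finally always runs: `elements.append('T')` → elements = ['R', 'T'].
Result: ['R', 'T']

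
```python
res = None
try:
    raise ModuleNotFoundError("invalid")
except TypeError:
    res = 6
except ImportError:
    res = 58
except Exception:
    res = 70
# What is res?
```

Step-by-step execution trace:
1. `raise ModuleNotFoundError(...)` raises ModuleNotFoundError.
2. `except TypeError` does not match (ModuleNotFoundError is not a subclass of TypeError); skipped.
3. `except ImportError` matches (ModuleNotFoundError is a subclass of ImportError) → res = 58.
4. `except Exception` is not reached.
Result: 58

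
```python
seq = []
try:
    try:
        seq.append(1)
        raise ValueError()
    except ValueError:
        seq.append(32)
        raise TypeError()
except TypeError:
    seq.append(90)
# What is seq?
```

Step-by-step execution trace:
1. Inner try: `seq.append(1)` → seq = [1].
2. `raise ValueError()` raises ValueError.
3. Inner `except ValueError` matches → `seq.append(32)` → seq = [1, 32].
4. `raise TypeError()` raises TypeError; propagates to outer try.
5. Outer `except TypeError` matches → `seq.append(90)` → seq = [1, 32, 90].
Result: [1, 32, 90]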